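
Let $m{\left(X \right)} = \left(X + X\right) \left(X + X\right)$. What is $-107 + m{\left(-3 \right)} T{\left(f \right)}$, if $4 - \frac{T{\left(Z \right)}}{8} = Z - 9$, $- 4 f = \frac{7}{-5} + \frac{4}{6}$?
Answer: $\frac{17921}{5} \approx 3584.2$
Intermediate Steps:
$f = \frac{11}{60}$ ($f = - \frac{\frac{7}{-5} + \frac{4}{6}}{4} = - \frac{7 \left(- \frac{1}{5}\right) + 4 \cdot \frac{1}{6}}{4} = - \frac{- \frac{7}{5} + \frac{2}{3}}{4} = \left(- \frac{1}{4}\right) \left(- \frac{11}{15}\right) = \frac{11}{60} \approx 0.18333$)
$T{\left(Z \right)} = 104 - 8 Z$ ($T{\left(Z \right)} = 32 - 8 \left(Z - 9\right) = 32 - 8 \left(-9 + Z\right) = 32 - \left(-72 + 8 Z\right) = 104 - 8 Z$)
$m{\left(X \right)} = 4 X^{2}$ ($m{\left(X \right)} = 2 X 2 X = 4 X^{2}$)
$-107 + m{\left(-3 \right)} T{\left(f \right)} = -107 + 4 \left(-3\right)^{2} \left(104 - \frac{22}{15}\right) = -107 + 4 \cdot 9 \left(104 - \frac{22}{15}\right) = -107 + 36 \cdot \frac{1538}{15} = -107 + \frac{18456}{5} = \frac{17921}{5}$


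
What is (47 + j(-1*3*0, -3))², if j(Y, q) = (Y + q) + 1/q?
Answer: 17161/9 ≈ 1906.8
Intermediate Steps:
j(Y, q) = Y + q + 1/q
(47 + j(-1*3*0, -3))² = (47 + (-1*3*0 - 3 + 1/(-3)))² = (47 + (-3*0 - 3 - ⅓))² = (47 + (0 - 3 - ⅓))² = (47 - 10/3)² = (131/3)² = 17161/9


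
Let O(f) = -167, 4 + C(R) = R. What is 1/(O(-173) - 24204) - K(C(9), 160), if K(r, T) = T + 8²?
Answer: -5459105/24371 ≈ -224.00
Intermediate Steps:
C(R) = -4 + R
K(r, T) = 64 + T (K(r, T) = T + 64 = 64 + T)
1/(O(-173) - 24204) - K(C(9), 160) = 1/(-167 - 24204) - (64 + 160) = 1/(-24371) - 1*224 = -1/24371 - 224 = -5459105/24371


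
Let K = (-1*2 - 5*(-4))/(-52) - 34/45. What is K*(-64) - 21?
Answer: 28963/585 ≈ 49.509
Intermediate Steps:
K = -1289/1170 (K = (-2 + 20)*(-1/52) - 34*1/45 = 18*(-1/52) - 34/45 = -9/26 - 34/45 = -1289/1170 ≈ -1.1017)
K*(-64) - 21 = -1289/1170*(-64) - 21 = 41248/585 - 21 = 28963/585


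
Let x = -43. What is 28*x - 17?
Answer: -1221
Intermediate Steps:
28*x - 17 = 28*(-43) - 17 = -1204 - 17 = -1221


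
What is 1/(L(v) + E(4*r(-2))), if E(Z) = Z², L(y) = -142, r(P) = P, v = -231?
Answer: -1/78 ≈ -0.012821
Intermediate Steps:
1/(L(v) + E(4*r(-2))) = 1/(-142 + (4*(-2))²) = 1/(-142 + (-8)²) = 1/(-142 + 64) = 1/(-78) = -1/78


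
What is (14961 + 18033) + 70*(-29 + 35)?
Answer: 33414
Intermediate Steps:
(14961 + 18033) + 70*(-29 + 35) = 32994 + 70*6 = 32994 + 420 = 33414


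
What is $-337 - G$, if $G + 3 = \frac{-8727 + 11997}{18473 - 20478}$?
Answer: $- \frac{133280}{401} \approx -332.37$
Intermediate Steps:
$G = - \frac{1857}{401}$ ($G = -3 + \frac{-8727 + 11997}{18473 - 20478} = -3 + \frac{3270}{-2005} = -3 + 3270 \left(- \frac{1}{2005}\right) = -3 - \frac{654}{401} = - \frac{1857}{401} \approx -4.6309$)
$-337 - G = -337 - - \frac{1857}{401} = -337 + \frac{1857}{401} = - \frac{133280}{401}$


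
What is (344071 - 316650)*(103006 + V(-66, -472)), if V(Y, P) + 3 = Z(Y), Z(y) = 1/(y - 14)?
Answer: 225955593619/80 ≈ 2.8244e+9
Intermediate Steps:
Z(y) = 1/(-14 + y)
V(Y, P) = -3 + 1/(-14 + Y)
(344071 - 316650)*(103006 + V(-66, -472)) = (344071 - 316650)*(103006 + (43 - 3*(-66))/(-14 - 66)) = 27421*(103006 + (43 + 198)/(-80)) = 27421*(103006 - 1/80*241) = 27421*(103006 - 241/80) = 27421*(8240239/80) = 225955593619/80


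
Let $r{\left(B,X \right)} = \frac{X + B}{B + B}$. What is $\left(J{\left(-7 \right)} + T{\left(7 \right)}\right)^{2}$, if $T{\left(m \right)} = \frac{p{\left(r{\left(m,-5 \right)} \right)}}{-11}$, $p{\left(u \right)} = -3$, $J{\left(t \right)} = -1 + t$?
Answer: $\frac{7225}{121} \approx 59.711$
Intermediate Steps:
$r{\left(B,X \right)} = \frac{B + X}{2 B}$
$T{\left(m \right)} = \frac{3}{11}$ ($T{\left(m \right)} = - \frac{3}{-11} = \left(-3\right) \left(- \frac{1}{11}\right) = \frac{3}{11}$)
$\left(J{\left(-7 \right)} + T{\left(7 \right)}\right)^{2} = \left(\left(-1 - 7\right) + \frac{3}{11}\right)^{2} = \left(-8 + \frac{3}{11}\right)^{2} = \left(- \frac{85}{11}\right)^{2} = \frac{7225}{121}$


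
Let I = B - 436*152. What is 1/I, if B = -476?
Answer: -1/66748 ≈ -1.4982e-5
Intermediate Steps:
I = -66748 (I = -476 - 436*152 = -476 - 66272 = -66748)
1/I = 1/(-66748) = -1/66748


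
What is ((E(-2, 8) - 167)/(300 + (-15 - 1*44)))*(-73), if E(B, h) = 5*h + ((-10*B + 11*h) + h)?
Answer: 803/241 ≈ 3.3320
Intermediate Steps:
E(B, h) = -10*B + 17*h (E(B, h) = 5*h + (-10*B + 12*h) = -10*B + 17*h)
((E(-2, 8) - 167)/(300 + (-15 - 1*44)))*(-73) = (((-10*(-2) + 17*8) - 167)/(300 + (-15 - 1*44)))*(-73) = (((20 + 136) - 167)/(300 + (-15 - 44)))*(-73) = ((156 - 167)/(300 - 59))*(-73) = -11/241*(-73) = 803/241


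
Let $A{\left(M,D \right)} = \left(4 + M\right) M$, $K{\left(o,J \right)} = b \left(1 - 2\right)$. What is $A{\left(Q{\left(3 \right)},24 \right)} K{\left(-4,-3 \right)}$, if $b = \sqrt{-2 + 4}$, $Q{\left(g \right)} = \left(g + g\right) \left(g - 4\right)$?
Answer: $- 12 \sqrt{2} \approx -16.971$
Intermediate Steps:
$Q{\left(g \right)} = 2 g \left(-4 + g\right)$
$b = \sqrt{2} \approx 1.4142$
$K{\left(o,J \right)} = - \sqrt{2}$ ($K{\left(o,J \right)} = \sqrt{2} \left(1 - 2\right) = \sqrt{2} \left(-1\right) = - \sqrt{2}$)
$A{\left(M,D \right)} = M \left(4 + M\right)$
$A{\left(Q{\left(3 \right)},24 \right)} K{\left(-4,-3 \right)} = 2 \cdot 3 \left(-4 + 3\right) \left(4 + 2 \cdot 3 \left(-4 + 3\right)\right) \left(- \sqrt{2}\right) = 2 \cdot 3 \left(-1\right) \left(4 + 2 \cdot 3 \left(-1\right)\right) \left(- \sqrt{2}\right) = - 6 \left(4 - 6\right) \left(- \sqrt{2}\right) = \left(-6\right) \left(-2\right) \left(- \sqrt{2}\right) = 12 \left(- \sqrt{2}\right) = - 12 \sqrt{2}$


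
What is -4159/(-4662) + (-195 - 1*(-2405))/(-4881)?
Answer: 3332353/7585074 ≈ 0.43933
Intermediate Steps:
-4159/(-4662) + (-195 - 1*(-2405))/(-4881) = -4159*(-1/4662) + (-195 + 2405)*(-1/4881) = 4159/4662 + 2210*(-1/4881) = 4159/4662 - 2210/4881 = 3332353/7585074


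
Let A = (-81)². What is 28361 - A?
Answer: 21800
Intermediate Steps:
A = 6561
28361 - A = 28361 - 1*6561 = 28361 - 6561 = 21800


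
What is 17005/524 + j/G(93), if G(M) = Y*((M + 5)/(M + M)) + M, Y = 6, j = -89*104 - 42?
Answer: -100344807/1562044 ≈ -64.239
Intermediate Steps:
j = -9298 (j = -9256 - 42 = -9298)
G(M) = M + 3*(5 + M)/M (G(M) = 6*((M + 5)/(M + M)) + M = 6*((5 + M)/((2*M))) + M = 6*((5 + M)*(1/(2*M))) + M = 6*((5 + M)/(2*M)) + M = 3*(5 + M)/M + M = M + 3*(5 + M)/M)
17005/524 + j/G(93) = 17005/524 - 9298/(3 + 93 + 15/93) = 17005*(1/524) - 9298/(3 + 93 + 15*(1/93)) = 17005/524 - 9298/(3 + 93 + 5/31) = 17005/524 - 9298/2981/31 = 17005/524 - 9298*31/2981 = 17005/524 - 288238/2981 = -100344807/1562044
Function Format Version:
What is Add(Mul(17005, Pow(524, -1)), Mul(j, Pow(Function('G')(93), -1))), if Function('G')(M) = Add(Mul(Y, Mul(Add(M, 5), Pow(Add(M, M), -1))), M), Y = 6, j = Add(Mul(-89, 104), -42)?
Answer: Rational(-100344807, 1562044) ≈ -64.239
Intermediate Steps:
j = -9298 (j = Add(-9256, -42) = -9298)
Function('G')(M) = Add(M, Mul(3, Pow(M, -1), Add(5, M))) (Function('G')(M) = Add(Mul(6, Mul(Add(M, 5), Pow(Add(M, M), -1))), M) = Add(Mul(6, Mul(Add(5, M), Pow(Mul(2, M), -1))), M) = Add(Mul(6, Mul(Add(5, M), Mul(Rational(1, 2), Pow(M, -1)))), M) = Add(Mul(6, Mul(Rational(1, 2), Pow(M, -1), Add(5, M))), M) = Add(Mul(3, Pow(M, -1), Add(5, M)), M) = Add(M, Mul(3, Pow(M, -1), Add(5, M))))
Add(Mul(17005, Pow(524, -1)), Mul(j, Pow(Function('G')(93), -1))) = Add(Mul(17005, Pow(524, -1)), Mul(-9298, Pow(Add(3, 93, Mul(15, Pow(93, -1))), -1))) = Add(Mul(17005, Rational(1, 524)), Mul(-9298, Pow(Add(3, 93, Mul(15, Rational(1, 93))), -1))) = Add(Rational(17005, 524), Mul(-9298, Pow(Add(3, 93, Rational(5, 31)), -1))) = Add(Rational(17005, 524), Mul(-9298, Pow(Rational(2981, 31), -1))) = Add(Rational(17005, 524), Mul(-9298, Rational(31, 2981))) = Add(Rational(17005, 524), Rational(-288238, 2981)) = Rational(-100344807, 1562044)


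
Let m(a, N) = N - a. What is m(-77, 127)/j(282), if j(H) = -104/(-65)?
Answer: 255/2 ≈ 127.50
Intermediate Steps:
j(H) = 8/5 (j(H) = -104*(-1/65) = 8/5)
m(-77, 127)/j(282) = (127 - 1*(-77))/(8/5) = (127 + 77)*(5/8) = 204*(5/8) = 255/2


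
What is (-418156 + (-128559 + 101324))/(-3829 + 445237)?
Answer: -445391/441408 ≈ -1.0090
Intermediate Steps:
(-418156 + (-128559 + 101324))/(-3829 + 445237) = (-418156 - 27235)/441408 = -445391*1/441408 = -445391/441408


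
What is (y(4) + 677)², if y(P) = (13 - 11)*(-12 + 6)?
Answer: 442225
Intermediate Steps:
y(P) = -12 (y(P) = 2*(-6) = -12)
(y(4) + 677)² = (-12 + 677)² = 665² = 442225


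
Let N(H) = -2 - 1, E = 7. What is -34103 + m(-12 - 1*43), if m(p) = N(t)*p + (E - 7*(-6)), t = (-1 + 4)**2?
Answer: -33889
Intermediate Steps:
t = 9 (t = 3**2 = 9)
N(H) = -3
m(p) = 49 - 3*p (m(p) = -3*p + (7 - 7*(-6)) = -3*p + (7 + 42) = -3*p + 49 = 49 - 3*p)
-34103 + m(-12 - 1*43) = -34103 + (49 - 3*(-12 - 1*43)) = -34103 + (49 - 3*(-12 - 43)) = -34103 + (49 - 3*(-55)) = -34103 + (49 + 165) = -34103 + 214 = -33889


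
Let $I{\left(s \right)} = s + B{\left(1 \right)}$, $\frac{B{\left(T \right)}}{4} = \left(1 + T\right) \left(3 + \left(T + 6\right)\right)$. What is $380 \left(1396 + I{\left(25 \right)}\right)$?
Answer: $570380$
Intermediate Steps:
$B{\left(T \right)} = 4 \left(1 + T\right) \left(9 + T\right)$ ($B{\left(T \right)} = 4 \left(1 + T\right) \left(3 + \left(T + 6\right)\right) = 4 \left(1 + T\right) \left(3 + \left(6 + T\right)\right) = 4 \left(1 + T\right) \left(9 + T\right)$)
$I{\left(s \right)} = 80 + s$ ($I{\left(s \right)} = s + \left(36 + 4 \cdot 1^{2} + 40 \cdot 1\right) = s + \left(36 + 4 \cdot 1 + 40\right) = s + \left(36 + 4 + 40\right) = s + 80 = 80 + s$)
$380 \left(1396 + I{\left(25 \right)}\right) = 380 \left(1396 + \left(80 + 25\right)\right) = 380 \left(1396 + 105\right) = 380 \cdot 1501 = 570380$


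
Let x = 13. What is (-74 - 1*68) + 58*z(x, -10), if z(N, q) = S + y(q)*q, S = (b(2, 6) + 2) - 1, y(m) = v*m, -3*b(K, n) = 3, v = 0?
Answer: -142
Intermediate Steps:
b(K, n) = -1 (b(K, n) = -⅓*3 = -1)
y(m) = 0 (y(m) = 0*m = 0)
S = 0 (S = (-1 + 2) - 1 = 1 - 1 = 0)
z(N, q) = 0 (z(N, q) = 0 + 0*q = 0 + 0 = 0)
(-74 - 1*68) + 58*z(x, -10) = (-74 - 1*68) + 58*0 = (-74 - 68) + 0 = -142 + 0 = -142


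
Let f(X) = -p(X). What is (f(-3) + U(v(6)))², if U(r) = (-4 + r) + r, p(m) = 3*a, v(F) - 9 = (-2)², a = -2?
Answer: 784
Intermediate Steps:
v(F) = 13 (v(F) = 9 + (-2)² = 9 + 4 = 13)
p(m) = -6 (p(m) = 3*(-2) = -6)
U(r) = -4 + 2*r
f(X) = 6 (f(X) = -1*(-6) = 6)
(f(-3) + U(v(6)))² = (6 + (-4 + 2*13))² = (6 + (-4 + 26))² = (6 + 22)² = 28² = 784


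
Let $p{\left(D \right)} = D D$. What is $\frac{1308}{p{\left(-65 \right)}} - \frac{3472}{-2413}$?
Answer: $\frac{17825404}{10194925} \approx 1.7485$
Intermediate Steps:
$p{\left(D \right)} = D^{2}$
$\frac{1308}{p{\left(-65 \right)}} - \frac{3472}{-2413} = \frac{1308}{\left(-65\right)^{2}} - \frac{3472}{-2413} = \frac{1308}{4225} - - \frac{3472}{2413} = 1308 \cdot \frac{1}{4225} + \frac{3472}{2413} = \frac{1308}{4225} + \frac{3472}{2413} = \frac{17825404}{10194925}$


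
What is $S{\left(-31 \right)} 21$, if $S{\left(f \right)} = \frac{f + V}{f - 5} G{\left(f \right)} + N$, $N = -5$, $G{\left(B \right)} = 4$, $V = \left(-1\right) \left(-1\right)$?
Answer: $-35$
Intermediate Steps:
$V = 1$
$S{\left(f \right)} = -5 + \frac{4 \left(1 + f\right)}{-5 + f}$ ($S{\left(f \right)} = \frac{f + 1}{f - 5} \cdot 4 - 5 = \frac{1 + f}{-5 + f} 4 - 5 = \frac{4 \left(1 + f\right)}{-5 + f} - 5 = -5 + \frac{4 \left(1 + f\right)}{-5 + f}$)
$S{\left(-31 \right)} 21 = \frac{29 - -31}{-5 - 31} \cdot 21 = \frac{29 + 31}{-36} \cdot 21 = \left(- \frac{1}{36}\right) 60 \cdot 21 = \left(- \frac{5}{3}\right) 21 = -35$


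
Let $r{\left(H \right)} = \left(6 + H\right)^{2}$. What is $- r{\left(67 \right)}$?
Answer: $-5329$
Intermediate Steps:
$- r{\left(67 \right)} = - \left(6 + 67\right)^{2} = - 73^{2} = \left(-1\right) 5329 = -5329$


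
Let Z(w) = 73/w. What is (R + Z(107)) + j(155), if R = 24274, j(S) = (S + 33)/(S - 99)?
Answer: 36368503/1498 ≈ 24278.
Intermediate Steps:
j(S) = (33 + S)/(-99 + S)
(R + Z(107)) + j(155) = (24274 + 73/107) + (33 + 155)/(-99 + 155) = (24274 + 73*(1/107)) + 188/56 = (24274 + 73/107) + (1/56)*188 = 2597391/107 + 47/14 = 36368503/1498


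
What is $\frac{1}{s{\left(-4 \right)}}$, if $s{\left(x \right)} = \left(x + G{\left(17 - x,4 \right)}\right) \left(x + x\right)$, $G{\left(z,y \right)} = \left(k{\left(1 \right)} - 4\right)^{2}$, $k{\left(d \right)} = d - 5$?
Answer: $- \frac{1}{480} \approx -0.0020833$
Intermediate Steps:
$k{\left(d \right)} = -5 + d$ ($k{\left(d \right)} = d - 5 = -5 + d$)
$G{\left(z,y \right)} = 64$ ($G{\left(z,y \right)} = \left(\left(-5 + 1\right) - 4\right)^{2} = \left(-4 - 4\right)^{2} = \left(-8\right)^{2} = 64$)
$s{\left(x \right)} = 2 x \left(64 + x\right)$ ($s{\left(x \right)} = \left(x + 64\right) \left(x + x\right) = \left(64 + x\right) 2 x = 2 x \left(64 + x\right)$)
$\frac{1}{s{\left(-4 \right)}} = \frac{1}{2 \left(-4\right) \left(64 - 4\right)} = \frac{1}{2 \left(-4\right) 60} = \frac{1}{-480} = - \frac{1}{480}$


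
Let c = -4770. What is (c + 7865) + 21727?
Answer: 24822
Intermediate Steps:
(c + 7865) + 21727 = (-4770 + 7865) + 21727 = 3095 + 21727 = 24822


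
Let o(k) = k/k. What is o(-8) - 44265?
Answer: -44264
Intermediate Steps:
o(k) = 1
o(-8) - 44265 = 1 - 44265 = -44264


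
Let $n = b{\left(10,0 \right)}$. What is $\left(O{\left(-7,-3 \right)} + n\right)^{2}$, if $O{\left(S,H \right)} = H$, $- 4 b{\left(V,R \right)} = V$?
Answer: $\frac{121}{4} \approx 30.25$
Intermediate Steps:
$b{\left(V,R \right)} = - \frac{V}{4}$
$n = - \frac{5}{2}$ ($n = \left(- \frac{1}{4}\right) 10 = - \frac{5}{2} \approx -2.5$)
$\left(O{\left(-7,-3 \right)} + n\right)^{2} = \left(-3 - \frac{5}{2}\right)^{2} = \left(- \frac{11}{2}\right)^{2} = \frac{121}{4}$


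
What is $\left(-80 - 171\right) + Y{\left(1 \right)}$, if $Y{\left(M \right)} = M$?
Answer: $-250$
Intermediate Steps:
$\left(-80 - 171\right) + Y{\left(1 \right)} = \left(-80 - 171\right) + 1 = -251 + 1 = -250$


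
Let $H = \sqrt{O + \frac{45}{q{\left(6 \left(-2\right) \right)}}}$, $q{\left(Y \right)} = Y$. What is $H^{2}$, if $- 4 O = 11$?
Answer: $- \frac{13}{2} \approx -6.5$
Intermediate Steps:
$O = - \frac{11}{4}$ ($O = \left(- \frac{1}{4}\right) 11 = - \frac{11}{4} \approx -2.75$)
$H = \frac{i \sqrt{26}}{2}$ ($H = \sqrt{- \frac{11}{4} + \frac{45}{6 \left(-2\right)}} = \sqrt{- \frac{11}{4} + \frac{45}{-12}} = \sqrt{- \frac{11}{4} + 45 \left(- \frac{1}{12}\right)} = \sqrt{- \frac{11}{4} - \frac{15}{4}} = \sqrt{- \frac{13}{2}} = \frac{i \sqrt{26}}{2} \approx 2.5495 i$)
$H^{2} = \left(\frac{i \sqrt{26}}{2}\right)^{2} = - \frac{13}{2}$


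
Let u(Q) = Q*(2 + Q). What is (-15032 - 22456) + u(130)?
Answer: -20328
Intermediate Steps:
(-15032 - 22456) + u(130) = (-15032 - 22456) + 130*(2 + 130) = -37488 + 130*132 = -37488 + 17160 = -20328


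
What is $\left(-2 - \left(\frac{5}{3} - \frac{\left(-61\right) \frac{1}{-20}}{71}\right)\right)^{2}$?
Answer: $\frac{238300969}{18147600} \approx 13.131$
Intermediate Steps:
$\left(-2 - \left(\frac{5}{3} - \frac{\left(-61\right) \frac{1}{-20}}{71}\right)\right)^{2} = \left(-2 - \left(\frac{5}{3} - \left(-61\right) \left(- \frac{1}{20}\right) \frac{1}{71}\right)\right)^{2} = \left(-2 + \left(\frac{61}{20} \cdot \frac{1}{71} - \frac{5}{3}\right)\right)^{2} = \left(-2 + \left(\frac{61}{1420} - \frac{5}{3}\right)\right)^{2} = \left(-2 - \frac{6917}{4260}\right)^{2} = \left(- \frac{15437}{4260}\right)^{2} = \frac{238300969}{18147600}$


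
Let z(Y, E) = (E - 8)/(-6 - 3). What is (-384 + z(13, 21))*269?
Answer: -933161/9 ≈ -1.0368e+5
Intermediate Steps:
z(Y, E) = 8/9 - E/9 (z(Y, E) = (-8 + E)/(-9) = (-8 + E)*(-1/9) = 8/9 - E/9)
(-384 + z(13, 21))*269 = (-384 + (8/9 - 1/9*21))*269 = (-384 + (8/9 - 7/3))*269 = (-384 - 13/9)*269 = -3469/9*269 = -933161/9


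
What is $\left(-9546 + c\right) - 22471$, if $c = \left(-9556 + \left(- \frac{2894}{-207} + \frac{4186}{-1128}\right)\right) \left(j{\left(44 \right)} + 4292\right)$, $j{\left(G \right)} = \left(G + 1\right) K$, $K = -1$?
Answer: $- \frac{1578928502899}{38916} \approx -4.0573 \cdot 10^{7}$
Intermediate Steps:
$j{\left(G \right)} = -1 - G$ ($j{\left(G \right)} = \left(G + 1\right) \left(-1\right) = \left(1 + G\right) \left(-1\right) = -1 - G$)
$c = - \frac{1577682529327}{38916}$ ($c = \left(-9556 + \left(- \frac{2894}{-207} + \frac{4186}{-1128}\right)\right) \left(\left(-1 - 44\right) + 4292\right) = \left(-9556 + \left(\left(-2894\right) \left(- \frac{1}{207}\right) + 4186 \left(- \frac{1}{1128}\right)\right)\right) \left(\left(-1 - 44\right) + 4292\right) = \left(-9556 + \left(\frac{2894}{207} - \frac{2093}{564}\right)\right) \left(-45 + 4292\right) = \left(-9556 + \frac{399655}{38916}\right) 4247 = \left(- \frac{371481641}{38916}\right) 4247 = - \frac{1577682529327}{38916} \approx -4.0541 \cdot 10^{7}$)
$\left(-9546 + c\right) - 22471 = \left(-9546 - \frac{1577682529327}{38916}\right) - 22471 = - \frac{1578054021463}{38916} - 22471 = - \frac{1578928502899}{38916}$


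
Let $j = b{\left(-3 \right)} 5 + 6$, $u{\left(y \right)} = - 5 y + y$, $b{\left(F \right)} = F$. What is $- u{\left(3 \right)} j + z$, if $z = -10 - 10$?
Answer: $-128$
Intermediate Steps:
$z = -20$ ($z = -10 - 10 = -20$)
$u{\left(y \right)} = - 4 y$
$j = -9$ ($j = \left(-3\right) 5 + 6 = -15 + 6 = -9$)
$- u{\left(3 \right)} j + z = - \left(-4\right) 3 \left(-9\right) - 20 = \left(-1\right) \left(-12\right) \left(-9\right) - 20 = 12 \left(-9\right) - 20 = -108 - 20 = -128$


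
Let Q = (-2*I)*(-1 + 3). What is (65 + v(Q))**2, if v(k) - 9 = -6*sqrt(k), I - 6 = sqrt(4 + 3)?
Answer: 4*(37 - 6*sqrt(-6 - sqrt(7)))**2 ≈ 4231.0 - 5222.1*I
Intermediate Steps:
I = 6 + sqrt(7) (I = 6 + sqrt(4 + 3) = 6 + sqrt(7) ≈ 8.6458)
Q = -24 - 4*sqrt(7) (Q = (-2*(6 + sqrt(7)))*(-1 + 3) = (-12 - 2*sqrt(7))*2 = -24 - 4*sqrt(7) ≈ -34.583)
v(k) = 9 - 6*sqrt(k)
(65 + v(Q))**2 = (65 + (9 - 6*sqrt(-24 - 4*sqrt(7))))**2 = (74 - 6*sqrt(-24 - 4*sqrt(7)))**2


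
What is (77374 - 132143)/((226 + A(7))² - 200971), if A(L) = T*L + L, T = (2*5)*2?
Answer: 4979/5622 ≈ 0.88563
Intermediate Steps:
T = 20 (T = 10*2 = 20)
A(L) = 21*L (A(L) = 20*L + L = 21*L)
(77374 - 132143)/((226 + A(7))² - 200971) = (77374 - 132143)/((226 + 21*7)² - 200971) = -54769/((226 + 147)² - 200971) = -54769/(373² - 200971) = -54769/(139129 - 200971) = -54769/(-61842) = -54769*(-1/61842) = 4979/5622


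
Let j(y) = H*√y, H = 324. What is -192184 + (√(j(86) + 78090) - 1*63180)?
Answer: -255364 + √(78090 + 324*√86) ≈ -2.5508e+5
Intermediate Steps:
j(y) = 324*√y
-192184 + (√(j(86) + 78090) - 1*63180) = -192184 + (√(324*√86 + 78090) - 1*63180) = -192184 + (√(78090 + 324*√86) - 63180) = -192184 + (-63180 + √(78090 + 324*√86)) = -255364 + √(78090 + 324*√86)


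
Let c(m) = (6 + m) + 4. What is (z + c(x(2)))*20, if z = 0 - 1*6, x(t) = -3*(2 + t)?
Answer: -160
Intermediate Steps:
x(t) = -6 - 3*t
z = -6 (z = 0 - 6 = -6)
c(m) = 10 + m
(z + c(x(2)))*20 = (-6 + (10 + (-6 - 3*2)))*20 = (-6 + (10 + (-6 - 6)))*20 = (-6 + (10 - 12))*20 = (-6 - 2)*20 = -8*20 = -160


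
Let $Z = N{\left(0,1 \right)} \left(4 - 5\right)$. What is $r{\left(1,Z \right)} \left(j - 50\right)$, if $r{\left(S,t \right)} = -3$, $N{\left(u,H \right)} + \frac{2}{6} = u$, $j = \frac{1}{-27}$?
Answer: $\frac{1351}{9} \approx 150.11$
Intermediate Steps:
$j = - \frac{1}{27} \approx -0.037037$
$N{\left(u,H \right)} = - \frac{1}{3} + u$
$Z = \frac{1}{3}$ ($Z = \left(- \frac{1}{3} + 0\right) \left(4 - 5\right) = \left(- \frac{1}{3}\right) \left(-1\right) = \frac{1}{3} \approx 0.33333$)
$r{\left(1,Z \right)} \left(j - 50\right) = - 3 \left(- \frac{1}{27} - 50\right) = \left(-3\right) \left(- \frac{1351}{27}\right) = \frac{1351}{9}$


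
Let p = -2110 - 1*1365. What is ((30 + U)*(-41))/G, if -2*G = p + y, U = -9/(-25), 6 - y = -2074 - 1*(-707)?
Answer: -31119/26275 ≈ -1.1844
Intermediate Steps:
p = -3475 (p = -2110 - 1365 = -3475)
y = 1373 (y = 6 - (-2074 - 1*(-707)) = 6 - (-2074 + 707) = 6 - 1*(-1367) = 6 + 1367 = 1373)
U = 9/25 (U = -9*(-1/25) = 9/25 ≈ 0.36000)
G = 1051 (G = -(-3475 + 1373)/2 = -½*(-2102) = 1051)
((30 + U)*(-41))/G = ((30 + 9/25)*(-41))/1051 = ((759/25)*(-41))*(1/1051) = -31119/25*1/1051 = -31119/26275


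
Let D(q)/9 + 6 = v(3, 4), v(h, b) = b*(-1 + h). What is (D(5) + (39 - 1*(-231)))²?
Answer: 82944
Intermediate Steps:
D(q) = 18 (D(q) = -54 + 9*(4*(-1 + 3)) = -54 + 9*(4*2) = -54 + 9*8 = -54 + 72 = 18)
(D(5) + (39 - 1*(-231)))² = (18 + (39 - 1*(-231)))² = (18 + (39 + 231))² = (18 + 270)² = 288² = 82944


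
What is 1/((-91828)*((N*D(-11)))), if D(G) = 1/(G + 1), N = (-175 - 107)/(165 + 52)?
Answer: -1085/12947748 ≈ -8.3798e-5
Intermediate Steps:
N = -282/217 ≈ -1.2995
D(G) = 1/(1 + G)
1/((-91828)*((N*D(-11)))) = 1/((-91828)*((-282/(217*(1 - 11))))) = -1/(91828*((-282/217/(-10)))) = -1/(91828*((-282/217*(-⅒)))) = -1/(91828*141/1085) = -1/91828*1085/141 = -1085/12947748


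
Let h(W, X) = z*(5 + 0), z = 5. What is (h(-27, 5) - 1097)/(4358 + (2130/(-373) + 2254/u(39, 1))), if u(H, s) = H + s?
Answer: -7997120/32888451 ≈ -0.24316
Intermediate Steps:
h(W, X) = 25 (h(W, X) = 5*(5 + 0) = 5*5 = 25)
(h(-27, 5) - 1097)/(4358 + (2130/(-373) + 2254/u(39, 1))) = (25 - 1097)/(4358 + (2130/(-373) + 2254/(39 + 1))) = -1072/(4358 + (2130*(-1/373) + 2254/40)) = -1072/(4358 + (-2130/373 + 2254*(1/40))) = -1072/(4358 + (-2130/373 + 1127/20)) = -1072/(4358 + 377771/7460) = -1072/32888451/7460 = -1072*7460/32888451 = -7997120/32888451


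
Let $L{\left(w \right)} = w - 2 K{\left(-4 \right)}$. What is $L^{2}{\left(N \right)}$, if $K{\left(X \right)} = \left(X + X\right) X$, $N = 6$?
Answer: $3364$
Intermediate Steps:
$K{\left(X \right)} = 2 X^{2}$ ($K{\left(X \right)} = 2 X X = 2 X^{2}$)
$L{\left(w \right)} = -64 + w$ ($L{\left(w \right)} = w - 2 \cdot 2 \left(-4\right)^{2} = w - 2 \cdot 2 \cdot 16 = w - 64 = -64 + w$)
$L^{2}{\left(N \right)} = \left(-64 + 6\right)^{2} = \left(-58\right)^{2} = 3364$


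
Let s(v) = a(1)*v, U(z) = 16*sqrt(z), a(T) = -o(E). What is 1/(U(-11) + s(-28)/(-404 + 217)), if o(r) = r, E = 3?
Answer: -3927/24619940 - 34969*I*sqrt(11)/6154985 ≈ -0.0001595 - 0.018843*I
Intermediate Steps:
a(T) = -3 (a(T) = -1*3 = -3)
s(v) = -3*v
1/(U(-11) + s(-28)/(-404 + 217)) = 1/(16*sqrt(-11) + (-3*(-28))/(-404 + 217)) = 1/(16*(I*sqrt(11)) + 84/(-187)) = 1/(16*I*sqrt(11) + 84*(-1/187)) = 1/(16*I*sqrt(11) - 84/187) = 1/(-84/187 + 16*I*sqrt(11))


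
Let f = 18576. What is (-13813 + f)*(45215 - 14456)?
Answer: 146505117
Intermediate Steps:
(-13813 + f)*(45215 - 14456) = (-13813 + 18576)*(45215 - 14456) = 4763*30759 = 146505117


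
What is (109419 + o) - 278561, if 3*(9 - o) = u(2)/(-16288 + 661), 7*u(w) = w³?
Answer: -55503869203/328167 ≈ -1.6913e+5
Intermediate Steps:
u(w) = w³/7
o = 2953511/328167 (o = 9 - (⅐)*2³/(3*(-16288 + 661)) = 9 - (⅐)*8/(3*(-15627)) = 9 - (-1)*8/(46881*7) = 9 - ⅓*(-8/109389) = 9 + 8/328167 = 2953511/328167 ≈ 9.0000)
(109419 + o) - 278561 = (109419 + 2953511/328167) - 278561 = 35910658484/328167 - 278561 = -55503869203/328167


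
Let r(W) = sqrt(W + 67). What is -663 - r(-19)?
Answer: -663 - 4*sqrt(3) ≈ -669.93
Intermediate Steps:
r(W) = sqrt(67 + W)
-663 - r(-19) = -663 - sqrt(67 - 19) = -663 - sqrt(48) = -663 - 4*sqrt(3)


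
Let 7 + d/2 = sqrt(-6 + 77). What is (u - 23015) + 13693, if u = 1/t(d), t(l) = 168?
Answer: -1566095/168 ≈ -9322.0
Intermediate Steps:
d = -14 + 2*sqrt(71) (d = -14 + 2*sqrt(-6 + 77) = -14 + 2*sqrt(71) ≈ 2.8523)
u = 1/168 ≈ 0.0059524
(u - 23015) + 13693 = (1/168 - 23015) + 13693 = -3866519/168 + 13693 = -1566095/168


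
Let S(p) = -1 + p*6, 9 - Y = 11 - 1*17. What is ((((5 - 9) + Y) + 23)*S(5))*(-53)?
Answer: -52258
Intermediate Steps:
Y = 15 (Y = 9 - (11 - 1*17) = 9 - (11 - 17) = 9 - 1*(-6) = 9 + 6 = 15)
S(p) = -1 + 6*p
((((5 - 9) + Y) + 23)*S(5))*(-53) = ((((5 - 9) + 15) + 23)*(-1 + 6*5))*(-53) = (((-4 + 15) + 23)*(-1 + 30))*(-53) = ((11 + 23)*29)*(-53) = (34*29)*(-53) = 986*(-53) = -52258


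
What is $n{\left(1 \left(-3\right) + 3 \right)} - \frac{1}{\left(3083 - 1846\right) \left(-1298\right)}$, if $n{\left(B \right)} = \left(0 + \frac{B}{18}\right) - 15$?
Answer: $- \frac{24084389}{1605626} \approx -15.0$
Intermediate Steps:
$n{\left(B \right)} = -15 + \frac{B}{18}$ ($n{\left(B \right)} = \left(0 + B \frac{1}{18}\right) - 15 = \left(0 + \frac{B}{18}\right) - 15 = \frac{B}{18} - 15 = -15 + \frac{B}{18}$)
$n{\left(1 \left(-3\right) + 3 \right)} - \frac{1}{\left(3083 - 1846\right) \left(-1298\right)} = \left(-15 + \frac{1 \left(-3\right) + 3}{18}\right) - \frac{1}{\left(3083 - 1846\right) \left(-1298\right)} = \left(-15 + \frac{-3 + 3}{18}\right) - \frac{1}{1237} \left(- \frac{1}{1298}\right) = \left(-15 + \frac{1}{18} \cdot 0\right) - \frac{1}{1237} \left(- \frac{1}{1298}\right) = \left(-15 + 0\right) - - \frac{1}{1605626} = -15 + \frac{1}{1605626} = - \frac{24084389}{1605626}$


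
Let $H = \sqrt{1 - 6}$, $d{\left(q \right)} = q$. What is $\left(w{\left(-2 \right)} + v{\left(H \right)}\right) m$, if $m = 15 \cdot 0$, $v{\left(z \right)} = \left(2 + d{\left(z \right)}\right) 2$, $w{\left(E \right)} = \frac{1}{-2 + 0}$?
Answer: $0$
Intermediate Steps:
$H = i \sqrt{5}$ ($H = \sqrt{-5} = i \sqrt{5} \approx 2.2361 i$)
$w{\left(E \right)} = - \frac{1}{2}$ ($w{\left(E \right)} = \frac{1}{-2} = - \frac{1}{2}$)
$v{\left(z \right)} = 4 + 2 z$ ($v{\left(z \right)} = \left(2 + z\right) 2 = 4 + 2 z$)
$m = 0$
$\left(w{\left(-2 \right)} + v{\left(H \right)}\right) m = \left(- \frac{1}{2} + \left(4 + 2 i \sqrt{5}\right)\right) 0 = \left(\frac{7}{2} + 2 i \sqrt{5}\right) 0 = 0$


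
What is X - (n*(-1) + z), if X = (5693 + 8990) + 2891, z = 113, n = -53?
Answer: 17408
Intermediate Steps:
X = 17574 (X = 14683 + 2891 = 17574)
X - (n*(-1) + z) = 17574 - (-53*(-1) + 113) = 17574 - (53 + 113) = 17574 - 1*166 = 17574 - 166 = 17408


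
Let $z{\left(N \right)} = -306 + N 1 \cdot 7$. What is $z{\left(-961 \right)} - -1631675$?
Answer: $1624642$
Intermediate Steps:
$z{\left(N \right)} = -306 + 7 N$ ($z{\left(N \right)} = -306 + N 7 = -306 + 7 N$)
$z{\left(-961 \right)} - -1631675 = \left(-306 + 7 \left(-961\right)\right) - -1631675 = \left(-306 - 6727\right) + 1631675 = -7033 + 1631675 = 1624642$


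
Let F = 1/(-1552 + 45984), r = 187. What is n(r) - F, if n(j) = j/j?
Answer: 44431/44432 ≈ 0.99998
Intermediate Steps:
n(j) = 1
F = 1/44432 ≈ 2.2506e-5
n(r) - F = 1 - 1*1/44432 = 1 - 1/44432 = 44431/44432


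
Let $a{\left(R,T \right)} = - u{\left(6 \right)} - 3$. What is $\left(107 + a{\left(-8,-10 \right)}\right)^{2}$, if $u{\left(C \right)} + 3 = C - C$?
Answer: $11449$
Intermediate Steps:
$u{\left(C \right)} = -3$ ($u{\left(C \right)} = -3 + \left(C - C\right) = -3 + 0 = -3$)
$a{\left(R,T \right)} = 0$ ($a{\left(R,T \right)} = \left(-1\right) \left(-3\right) - 3 = 3 - 3 = 0$)
$\left(107 + a{\left(-8,-10 \right)}\right)^{2} = \left(107 + 0\right)^{2} = 107^{2} = 11449$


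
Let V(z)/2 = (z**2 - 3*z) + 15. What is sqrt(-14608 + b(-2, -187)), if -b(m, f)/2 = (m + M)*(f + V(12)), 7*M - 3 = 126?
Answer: I*sqrt(810782)/7 ≈ 128.63*I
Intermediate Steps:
V(z) = 30 - 6*z + 2*z**2 (V(z) = 2*((z**2 - 3*z) + 15) = 2*(15 + z**2 - 3*z) = 30 - 6*z + 2*z**2)
M = 129/7 (M = 3/7 + (1/7)*126 = 3/7 + 18 = 129/7 ≈ 18.429)
b(m, f) = -2*(246 + f)*(129/7 + m) (b(m, f) = -2*(m + 129/7)*(f + (30 - 6*12 + 2*12**2)) = -2*(129/7 + m)*(f + (30 - 72 + 2*144)) = -2*(129/7 + m)*(f + (30 - 72 + 288)) = -2*(129/7 + m)*(f + 246) = -2*(129/7 + m)*(246 + f) = -2*(246 + f)*(129/7 + m))
sqrt(-14608 + b(-2, -187)) = sqrt(-14608 + (-63468/7 - 492*(-2) - 258/7*(-187) - 2*(-187)*(-2))) = sqrt(-14608 + (-63468/7 + 984 + 48246/7 - 748)) = sqrt(-14608 - 13570/7) = sqrt(-115826/7) = I*sqrt(810782)/7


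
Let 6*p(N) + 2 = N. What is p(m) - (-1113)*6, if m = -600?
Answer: 19733/3 ≈ 6577.7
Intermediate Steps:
p(N) = -⅓ + N/6
p(m) - (-1113)*6 = (-⅓ + (⅙)*(-600)) - (-1113)*6 = (-⅓ - 100) - 1*(-6678) = -301/3 + 6678 = 19733/3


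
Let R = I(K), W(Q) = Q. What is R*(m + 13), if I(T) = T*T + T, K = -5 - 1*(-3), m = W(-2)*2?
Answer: 18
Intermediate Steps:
m = -4 (m = -2*2 = -4)
K = -2 (K = -5 + 3 = -2)
I(T) = T + T**2 (I(T) = T**2 + T = T + T**2)
R = 2 (R = -2*(1 - 2) = -2*(-1) = 2)
R*(m + 13) = 2*(-4 + 13) = 2*9 = 18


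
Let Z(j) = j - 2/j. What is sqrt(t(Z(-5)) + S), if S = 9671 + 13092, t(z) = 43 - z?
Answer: sqrt(570265)/5 ≈ 151.03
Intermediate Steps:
Z(j) = j - 2/j
S = 22763
sqrt(t(Z(-5)) + S) = sqrt((43 - (-5 - 2/(-5))) + 22763) = sqrt((43 - (-5 - 2*(-1/5))) + 22763) = sqrt((43 - (-5 + 2/5)) + 22763) = sqrt((43 - 1*(-23/5)) + 22763) = sqrt((43 + 23/5) + 22763) = sqrt(238/5 + 22763) = sqrt(114053/5) = sqrt(570265)/5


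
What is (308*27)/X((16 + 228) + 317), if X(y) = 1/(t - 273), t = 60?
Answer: -1771308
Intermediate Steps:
X(y) = -1/213 (X(y) = 1/(60 - 273) = 1/(-213) = -1/213)
(308*27)/X((16 + 228) + 317) = (308*27)/(-1/213) = 8316*(-213) = -1771308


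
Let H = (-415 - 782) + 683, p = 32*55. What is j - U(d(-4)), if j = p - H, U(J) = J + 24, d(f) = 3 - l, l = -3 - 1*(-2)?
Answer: 2246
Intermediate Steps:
p = 1760
l = -1 (l = -3 + 2 = -1)
d(f) = 4 (d(f) = 3 - 1*(-1) = 3 + 1 = 4)
H = -514 (H = -1197 + 683 = -514)
U(J) = 24 + J
j = 2274 (j = 1760 - 1*(-514) = 1760 + 514 = 2274)
j - U(d(-4)) = 2274 - (24 + 4) = 2274 - 1*28 = 2274 - 28 = 2246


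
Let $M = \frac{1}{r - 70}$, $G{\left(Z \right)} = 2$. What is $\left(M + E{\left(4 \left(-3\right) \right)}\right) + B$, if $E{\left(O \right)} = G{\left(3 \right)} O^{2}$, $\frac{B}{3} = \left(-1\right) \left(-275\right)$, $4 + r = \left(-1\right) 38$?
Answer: $\frac{124655}{112} \approx 1113.0$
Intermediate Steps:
$r = -42$ ($r = -4 - 38 = -42$)
$B = 825$ ($B = 3 \left(\left(-1\right) \left(-275\right)\right) = 3 \cdot 275 = 825$)
$E{\left(O \right)} = 2 O^{2}$
$M = - \frac{1}{112}$ ($M = \frac{1}{-42 - 70} = \frac{1}{-112} = - \frac{1}{112} \approx -0.0089286$)
$\left(M + E{\left(4 \left(-3\right) \right)}\right) + B = \left(- \frac{1}{112} + 2 \left(4 \left(-3\right)\right)^{2}\right) + 825 = \left(- \frac{1}{112} + 2 \left(-12\right)^{2}\right) + 825 = \left(- \frac{1}{112} + 2 \cdot 144\right) + 825 = \left(- \frac{1}{112} + 288\right) + 825 = \frac{32255}{112} + 825 = \frac{124655}{112}$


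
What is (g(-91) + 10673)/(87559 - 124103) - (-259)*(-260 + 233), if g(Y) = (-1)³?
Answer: -15972679/2284 ≈ -6993.3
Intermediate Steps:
g(Y) = -1
(g(-91) + 10673)/(87559 - 124103) - (-259)*(-260 + 233) = (-1 + 10673)/(87559 - 124103) - (-259)*(-260 + 233) = 10672/(-36544) - (-259)*(-27) = 10672*(-1/36544) - 1*6993 = -667/2284 - 6993 = -15972679/2284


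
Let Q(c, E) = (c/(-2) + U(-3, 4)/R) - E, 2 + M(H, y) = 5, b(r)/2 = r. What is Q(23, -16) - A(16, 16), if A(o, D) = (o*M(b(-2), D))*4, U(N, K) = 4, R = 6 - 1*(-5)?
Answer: -4117/22 ≈ -187.14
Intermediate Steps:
b(r) = 2*r
R = 11 (R = 6 + 5 = 11)
M(H, y) = 3 (M(H, y) = -2 + 5 = 3)
A(o, D) = 12*o (A(o, D) = (o*3)*4 = (3*o)*4 = 12*o)
Q(c, E) = 4/11 - E - c/2 (Q(c, E) = (c/(-2) + 4/11) - E = (c*(-½) + 4*(1/11)) - E = (-c/2 + 4/11) - E = (4/11 - c/2) - E = 4/11 - E - c/2)
Q(23, -16) - A(16, 16) = (4/11 - 1*(-16) - ½*23) - 12*16 = (4/11 + 16 - 23/2) - 1*192 = 107/22 - 192 = -4117/22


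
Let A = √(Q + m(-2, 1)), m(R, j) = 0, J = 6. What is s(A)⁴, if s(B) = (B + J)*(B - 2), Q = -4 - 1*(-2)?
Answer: 1808 - 36736*I*√2 ≈ 1808.0 - 51953.0*I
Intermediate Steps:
Q = -2 (Q = -4 + 2 = -2)
A = I*√2 (A = √(-2 + 0) = √(-2) = I*√2 ≈ 1.4142*I)
s(B) = (-2 + B)*(6 + B) (s(B) = (B + 6)*(B - 2) = (6 + B)*(-2 + B) = (-2 + B)*(6 + B))
s(A)⁴ = (-12 + (I*√2)² + 4*(I*√2))⁴ = (-12 - 2 + 4*I*√2)⁴ = (-14 + 4*I*√2)⁴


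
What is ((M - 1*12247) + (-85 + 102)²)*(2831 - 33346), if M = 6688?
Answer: 160814050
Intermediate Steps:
((M - 1*12247) + (-85 + 102)²)*(2831 - 33346) = ((6688 - 1*12247) + (-85 + 102)²)*(2831 - 33346) = ((6688 - 12247) + 17²)*(-30515) = (-5559 + 289)*(-30515) = -5270*(-30515) = 160814050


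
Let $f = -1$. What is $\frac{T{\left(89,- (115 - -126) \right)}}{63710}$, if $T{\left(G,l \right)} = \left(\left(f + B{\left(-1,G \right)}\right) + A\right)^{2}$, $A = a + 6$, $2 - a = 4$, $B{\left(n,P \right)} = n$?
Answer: $\frac{2}{31855} \approx 6.2785 \cdot 10^{-5}$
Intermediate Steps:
$a = -2$ ($a = 2 - 4 = -2$)
$A = 4$ ($A = -2 + 6 = 4$)
$T{\left(G,l \right)} = 4$ ($T{\left(G,l \right)} = \left(\left(-1 - 1\right) + 4\right)^{2} = \left(-2 + 4\right)^{2} = 2^{2} = 4$)
$\frac{T{\left(89,- (115 - -126) \right)}}{63710} = \frac{4}{63710} = 4 \cdot \frac{1}{63710} = \frac{2}{31855}$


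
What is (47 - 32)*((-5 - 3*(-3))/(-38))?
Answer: -30/19 ≈ -1.5789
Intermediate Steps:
(47 - 32)*((-5 - 3*(-3))/(-38)) = 15*((-5 + 9)*(-1/38)) = 15*(4*(-1/38)) = 15*(-2/19) = -30/19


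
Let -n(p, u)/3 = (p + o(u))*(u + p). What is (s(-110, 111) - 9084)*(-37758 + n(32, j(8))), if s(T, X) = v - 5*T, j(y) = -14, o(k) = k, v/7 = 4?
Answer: 329437380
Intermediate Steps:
v = 28 (v = 7*4 = 28)
s(T, X) = 28 - 5*T
n(p, u) = -3*(p + u)² (n(p, u) = -3*(p + u)*(u + p) = -3*(p + u)*(p + u) = -3*(p + u)²)
(s(-110, 111) - 9084)*(-37758 + n(32, j(8))) = ((28 - 5*(-110)) - 9084)*(-37758 + (-3*32² - 3*(-14)² - 6*32*(-14))) = ((28 + 550) - 9084)*(-37758 + (-3*1024 - 3*196 + 2688)) = (578 - 9084)*(-37758 + (-3072 - 588 + 2688)) = -8506*(-37758 - 972) = -8506*(-38730) = 329437380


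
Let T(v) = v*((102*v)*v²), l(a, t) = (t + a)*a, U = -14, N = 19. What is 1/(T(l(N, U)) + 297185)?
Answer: 1/8308260935 ≈ 1.2036e-10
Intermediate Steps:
l(a, t) = a*(a + t) (l(a, t) = (a + t)*a = a*(a + t))
T(v) = 102*v⁴ (T(v) = v*(102*v³) = 102*v⁴)
1/(T(l(N, U)) + 297185) = 1/(102*(19*(19 - 14))⁴ + 297185) = 1/(102*(19*5)⁴ + 297185) = 1/(102*95⁴ + 297185) = 1/(102*81450625 + 297185) = 1/(8307963750 + 297185) = 1/8308260935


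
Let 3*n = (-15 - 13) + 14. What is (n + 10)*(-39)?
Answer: -208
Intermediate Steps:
n = -14/3 (n = ((-15 - 13) + 14)/3 = (-28 + 14)/3 = (⅓)*(-14) = -14/3 ≈ -4.6667)
(n + 10)*(-39) = (-14/3 + 10)*(-39) = (16/3)*(-39) = -208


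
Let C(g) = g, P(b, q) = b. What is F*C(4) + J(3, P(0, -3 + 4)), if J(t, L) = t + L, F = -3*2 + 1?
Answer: -17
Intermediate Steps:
F = -5 (F = -6 + 1 = -5)
J(t, L) = L + t
F*C(4) + J(3, P(0, -3 + 4)) = -5*4 + (0 + 3) = -20 + 3 = -17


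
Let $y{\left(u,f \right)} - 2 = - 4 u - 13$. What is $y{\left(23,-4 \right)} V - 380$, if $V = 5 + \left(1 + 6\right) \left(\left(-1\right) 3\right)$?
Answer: $1268$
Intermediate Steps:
$y{\left(u,f \right)} = -11 - 4 u$ ($y{\left(u,f \right)} = 2 - \left(13 + 4 u\right) = -11 - 4 u$)
$V = -16$ ($V = 5 + 7 \left(-3\right) = 5 - 21 = -16$)
$y{\left(23,-4 \right)} V - 380 = \left(-11 - 92\right) \left(-16\right) - 380 = \left(-103\right) \left(-16\right) - 380 = 1648 - 380 = 1268$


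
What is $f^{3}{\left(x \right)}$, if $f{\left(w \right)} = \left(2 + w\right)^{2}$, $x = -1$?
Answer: $1$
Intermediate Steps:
$f^{3}{\left(x \right)} = \left(\left(2 - 1\right)^{2}\right)^{3} = \left(1^{2}\right)^{3} = 1^{3} = 1$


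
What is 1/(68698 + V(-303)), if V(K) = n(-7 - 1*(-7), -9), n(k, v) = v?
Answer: 1/68689 ≈ 1.4558e-5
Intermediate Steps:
V(K) = -9
1/(68698 + V(-303)) = 1/(68698 - 9) = 1/68689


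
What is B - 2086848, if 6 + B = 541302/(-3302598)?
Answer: -1148673397999/550433 ≈ -2.0869e+6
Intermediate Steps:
B = -3392815/550433 (B = -6 + 541302/(-3302598) = -6 + 541302*(-1/3302598) = -6 - 90217/550433 = -3392815/550433 ≈ -6.1639)
B - 2086848 = -3392815/550433 - 2086848 = -1148673397999/550433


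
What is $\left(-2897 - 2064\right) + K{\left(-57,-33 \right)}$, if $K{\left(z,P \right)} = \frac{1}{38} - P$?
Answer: $- \frac{187263}{38} \approx -4928.0$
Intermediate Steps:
$K{\left(z,P \right)} = \frac{1}{38} - P$
$\left(-2897 - 2064\right) + K{\left(-57,-33 \right)} = \left(-2897 - 2064\right) + \left(\frac{1}{38} - -33\right) = -4961 + \left(\frac{1}{38} + 33\right) = -4961 + \frac{1255}{38} = - \frac{187263}{38}$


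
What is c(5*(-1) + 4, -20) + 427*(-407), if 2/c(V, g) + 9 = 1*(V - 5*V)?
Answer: -868947/5 ≈ -1.7379e+5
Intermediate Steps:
c(V, g) = 2/(-9 - 4*V) (c(V, g) = 2/(-9 + 1*(V - 5*V)) = 2/(-9 + 1*(-4*V)) = 2/(-9 - 4*V))
c(5*(-1) + 4, -20) + 427*(-407) = -2/(9 + 4*(5*(-1) + 4)) + 427*(-407) = -2/(9 + 4*(-5 + 4)) - 173789 = -2/(9 + 4*(-1)) - 173789 = -2/(9 - 4) - 173789 = -2/5 - 173789 = -2*⅕ - 173789 = -⅖ - 173789 = -868947/5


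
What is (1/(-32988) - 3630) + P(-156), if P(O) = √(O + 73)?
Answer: -119746441/32988 + I*√83 ≈ -3630.0 + 9.1104*I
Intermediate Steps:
P(O) = √(73 + O)
(1/(-32988) - 3630) + P(-156) = (1/(-32988) - 3630) + √(73 - 156) = (-1/32988 - 3630) + √(-83) = -119746441/32988 + I*√83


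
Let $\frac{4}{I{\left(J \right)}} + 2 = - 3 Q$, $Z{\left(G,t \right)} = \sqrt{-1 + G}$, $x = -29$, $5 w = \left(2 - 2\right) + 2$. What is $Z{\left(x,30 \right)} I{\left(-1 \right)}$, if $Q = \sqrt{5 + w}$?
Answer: $- \frac{540 i \sqrt{2}}{223} + \frac{40 i \sqrt{30}}{223} \approx - 2.4421 i$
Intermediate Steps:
$w = \frac{2}{5}$ ($w = \frac{\left(2 - 2\right) + 2}{5} = \frac{0 + 2}{5} = \frac{1}{5} \cdot 2 = \frac{2}{5} \approx 0.4$)
$Q = \frac{3 \sqrt{15}}{5}$ ($Q = \sqrt{5 + \frac{2}{5}} = \sqrt{\frac{27}{5}} = \frac{3 \sqrt{15}}{5} \approx 2.3238$)
$I{\left(J \right)} = \frac{4}{-2 - \frac{9 \sqrt{15}}{5}}$ ($I{\left(J \right)} = \frac{4}{-2 - 3 \frac{3 \sqrt{15}}{5}} = \frac{4}{-2 - \frac{9 \sqrt{15}}{5}}$)
$Z{\left(x,30 \right)} I{\left(-1 \right)} = \sqrt{-1 - 29} \left(\frac{40}{223} - \frac{36 \sqrt{15}}{223}\right) = \sqrt{-30} \left(\frac{40}{223} - \frac{36 \sqrt{15}}{223}\right) = i \sqrt{30} \left(\frac{40}{223} - \frac{36 \sqrt{15}}{223}\right)$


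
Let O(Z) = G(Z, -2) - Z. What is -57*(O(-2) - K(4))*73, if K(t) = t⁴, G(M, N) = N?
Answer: 1065216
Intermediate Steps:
O(Z) = -2 - Z
-57*(O(-2) - K(4))*73 = -57*((-2 - 1*(-2)) - 1*4⁴)*73 = -57*((-2 + 2) - 1*256)*73 = -57*(0 - 256)*73 = -57*(-256)*73 = 14592*73 = 1065216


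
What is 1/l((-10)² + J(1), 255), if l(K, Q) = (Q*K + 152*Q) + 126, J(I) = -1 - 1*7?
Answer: 1/62346 ≈ 1.6040e-5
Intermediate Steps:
J(I) = -8 (J(I) = -1 - 7 = -8)
l(K, Q) = 126 + 152*Q + K*Q (l(K, Q) = (K*Q + 152*Q) + 126 = (152*Q + K*Q) + 126 = 126 + 152*Q + K*Q)
1/l((-10)² + J(1), 255) = 1/(126 + 152*255 + ((-10)² - 8)*255) = 1/(126 + 38760 + (100 - 8)*255) = 1/(126 + 38760 + 92*255) = 1/(126 + 38760 + 23460) = 1/62346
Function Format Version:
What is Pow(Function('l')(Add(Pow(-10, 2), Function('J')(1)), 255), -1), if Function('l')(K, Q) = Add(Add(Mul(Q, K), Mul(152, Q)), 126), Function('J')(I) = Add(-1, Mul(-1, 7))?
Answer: Rational(1, 62346) ≈ 1.6040e-5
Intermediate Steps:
Function('J')(I) = -8 (Function('J')(I) = Add(-1, -7) = -8)
Function('l')(K, Q) = Add(126, Mul(152, Q), Mul(K, Q)) (Function('l')(K, Q) = Add(Add(Mul(K, Q), Mul(152, Q)), 126) = Add(Add(Mul(152, Q), Mul(K, Q)), 126) = Add(126, Mul(152, Q), Mul(K, Q)))
Pow(Function('l')(Add(Pow(-10, 2), Function('J')(1)), 255), -1) = Pow(Add(126, Mul(152, 255), Mul(Add(Pow(-10, 2), -8), 255)), -1) = Pow(Add(126, 38760, Mul(Add(100, -8), 255)), -1) = Pow(Add(126, 38760, Mul(92, 255)), -1) = Pow(Add(126, 38760, 23460), -1) = Pow(62346, -1) = Rational(1, 62346)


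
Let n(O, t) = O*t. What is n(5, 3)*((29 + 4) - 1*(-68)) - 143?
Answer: 1372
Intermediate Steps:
n(5, 3)*((29 + 4) - 1*(-68)) - 143 = (5*3)*((29 + 4) - 1*(-68)) - 143 = 15*(33 + 68) - 143 = 15*101 - 143 = 1515 - 143 = 1372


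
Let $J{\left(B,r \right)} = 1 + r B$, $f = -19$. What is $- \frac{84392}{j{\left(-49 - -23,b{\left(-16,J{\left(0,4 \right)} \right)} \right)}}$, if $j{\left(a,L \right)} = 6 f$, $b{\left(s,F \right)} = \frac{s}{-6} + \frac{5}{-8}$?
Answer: $\frac{42196}{57} \approx 740.28$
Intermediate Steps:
$J{\left(B,r \right)} = 1 + B r$
$b{\left(s,F \right)} = - \frac{5}{8} - \frac{s}{6}$ ($b{\left(s,F \right)} = s \left(- \frac{1}{6}\right) + 5 \left(- \frac{1}{8}\right) = - \frac{s}{6} - \frac{5}{8} = - \frac{5}{8} - \frac{s}{6}$)
$j{\left(a,L \right)} = -114$ ($j{\left(a,L \right)} = 6 \left(-19\right) = -114$)
$- \frac{84392}{j{\left(-49 - -23,b{\left(-16,J{\left(0,4 \right)} \right)} \right)}} = - \frac{84392}{-114} = \left(-84392\right) \left(- \frac{1}{114}\right) = \frac{42196}{57}$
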